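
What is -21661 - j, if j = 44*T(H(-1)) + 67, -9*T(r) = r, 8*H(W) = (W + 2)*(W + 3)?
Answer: -195541/9 ≈ -21727.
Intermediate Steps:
H(W) = (2 + W)*(3 + W)/8 (H(W) = ((W + 2)*(W + 3))/8 = ((2 + W)*(3 + W))/8 = (2 + W)*(3 + W)/8)
T(r) = -r/9
j = 592/9 (j = 44*(-(¾ + (⅛)*(-1)² + (5/8)*(-1))/9) + 67 = 44*(-(¾ + (⅛)*1 - 5/8)/9) + 67 = 44*(-(¾ + ⅛ - 5/8)/9) + 67 = 44*(-⅑*¼) + 67 = 44*(-1/36) + 67 = -11/9 + 67 = 592/9 ≈ 65.778)
-21661 - j = -21661 - 1*592/9 = -21661 - 592/9 = -195541/9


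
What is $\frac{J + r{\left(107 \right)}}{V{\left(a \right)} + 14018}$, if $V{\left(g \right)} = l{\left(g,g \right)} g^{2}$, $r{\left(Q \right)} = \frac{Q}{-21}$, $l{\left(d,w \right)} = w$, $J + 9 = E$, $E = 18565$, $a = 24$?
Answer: $\frac{389569}{584682} \approx 0.66629$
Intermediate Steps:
$J = 18556$ ($J = -9 + 18565 = 18556$)
$r{\left(Q \right)} = - \frac{Q}{21}$ ($r{\left(Q \right)} = Q \left(- \frac{1}{21}\right) = - \frac{Q}{21}$)
$V{\left(g \right)} = g^{3}$ ($V{\left(g \right)} = g g^{2} = g^{3}$)
$\frac{J + r{\left(107 \right)}}{V{\left(a \right)} + 14018} = \frac{18556 - \frac{107}{21}}{24^{3} + 14018} = \frac{18556 - \frac{107}{21}}{13824 + 14018} = \frac{389569}{21 \cdot 27842} = \frac{389569}{21} \cdot \frac{1}{27842} = \frac{389569}{584682}$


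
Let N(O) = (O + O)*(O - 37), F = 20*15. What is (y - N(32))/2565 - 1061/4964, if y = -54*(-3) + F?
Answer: 1160383/12732660 ≈ 0.091134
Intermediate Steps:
F = 300
y = 462 (y = -54*(-3) + 300 = 162 + 300 = 462)
N(O) = 2*O*(-37 + O) (N(O) = (2*O)*(-37 + O) = 2*O*(-37 + O))
(y - N(32))/2565 - 1061/4964 = (462 - 2*32*(-37 + 32))/2565 - 1061/4964 = (462 - 2*32*(-5))*(1/2565) - 1061*1/4964 = (462 - 1*(-320))*(1/2565) - 1061/4964 = (462 + 320)*(1/2565) - 1061/4964 = 782*(1/2565) - 1061/4964 = 782/2565 - 1061/4964 = 1160383/12732660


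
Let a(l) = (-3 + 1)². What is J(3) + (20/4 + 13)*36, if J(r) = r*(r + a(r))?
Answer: 669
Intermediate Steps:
a(l) = 4 (a(l) = (-2)² = 4)
J(r) = r*(4 + r) (J(r) = r*(r + 4) = r*(4 + r))
J(3) + (20/4 + 13)*36 = 3*(4 + 3) + (20/4 + 13)*36 = 3*7 + (20*(¼) + 13)*36 = 21 + (5 + 13)*36 = 21 + 18*36 = 21 + 648 = 669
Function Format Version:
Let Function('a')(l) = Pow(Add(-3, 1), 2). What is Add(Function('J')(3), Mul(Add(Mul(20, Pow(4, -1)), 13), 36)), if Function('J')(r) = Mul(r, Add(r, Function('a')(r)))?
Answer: 669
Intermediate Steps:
Function('a')(l) = 4 (Function('a')(l) = Pow(-2, 2) = 4)
Function('J')(r) = Mul(r, Add(4, r)) (Function('J')(r) = Mul(r, Add(r, 4)) = Mul(r, Add(4, r)))
Add(Function('J')(3), Mul(Add(Mul(20, Pow(4, -1)), 13), 36)) = Add(Mul(3, Add(4, 3)), Mul(Add(Mul(20, Pow(4, -1)), 13), 36)) = Add(Mul(3, 7), Mul(Add(Mul(20, Rational(1, 4)), 13), 36)) = Add(21, Mul(Add(5, 13), 36)) = Add(21, Mul(18, 36)) = Add(21, 648) = 669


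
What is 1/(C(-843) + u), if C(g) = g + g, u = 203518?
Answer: 1/201832 ≈ 4.9546e-6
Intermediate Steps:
C(g) = 2*g
1/(C(-843) + u) = 1/(2*(-843) + 203518) = 1/(-1686 + 203518) = 1/201832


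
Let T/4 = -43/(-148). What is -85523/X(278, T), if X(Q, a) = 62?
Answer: -85523/62 ≈ -1379.4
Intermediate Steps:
T = 43/37 (T = 4*(-43/(-148)) = 4*(-43*(-1/148)) = 4*(43/148) = 43/37 ≈ 1.1622)
-85523/X(278, T) = -85523/62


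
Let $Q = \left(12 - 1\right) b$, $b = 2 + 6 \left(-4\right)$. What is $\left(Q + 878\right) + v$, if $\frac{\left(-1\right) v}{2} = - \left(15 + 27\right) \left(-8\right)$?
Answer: $-36$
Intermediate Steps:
$b = -22$ ($b = 2 - 24 = -22$)
$v = -672$ ($v = - 2 \left(- \left(15 + 27\right) \left(-8\right)\right) = - 2 \left(- 42 \left(-8\right)\right) = - 2 \left(\left(-1\right) \left(-336\right)\right) = \left(-2\right) 336 = -672$)
$Q = -242$ ($Q = \left(12 - 1\right) \left(-22\right) = 11 \left(-22\right) = -242$)
$\left(Q + 878\right) + v = \left(-242 + 878\right) - 672 = 636 - 672 = -36$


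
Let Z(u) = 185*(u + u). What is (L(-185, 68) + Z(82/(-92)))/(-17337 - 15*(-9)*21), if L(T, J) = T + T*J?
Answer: 150590/166773 ≈ 0.90296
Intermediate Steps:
L(T, J) = T + J*T
Z(u) = 370*u (Z(u) = 185*(2*u) = 370*u)
(L(-185, 68) + Z(82/(-92)))/(-17337 - 15*(-9)*21) = (-185*(1 + 68) + 370*(82/(-92)))/(-17337 - 15*(-9)*21) = (-185*69 + 370*(82*(-1/92)))/(-17337 + 135*21) = (-12765 + 370*(-41/46))/(-17337 + 2835) = (-12765 - 7585/23)/(-14502) = -301180/23*(-1/14502) = 150590/166773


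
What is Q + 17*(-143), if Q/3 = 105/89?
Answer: -216044/89 ≈ -2427.5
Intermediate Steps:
Q = 315/89 (Q = 3*(105/89) = 315/89 ≈ 3.5393)
Q + 17*(-143) = 315/89 + 17*(-143) = 315/89 - 2431 = -216044/89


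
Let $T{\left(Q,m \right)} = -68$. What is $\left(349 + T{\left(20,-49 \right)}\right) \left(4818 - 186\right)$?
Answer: $1301592$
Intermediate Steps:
$\left(349 + T{\left(20,-49 \right)}\right) \left(4818 - 186\right) = \left(349 - 68\right) \left(4818 - 186\right) = 281 \left(4818 + \left(-2092 + 1906\right)\right) = 281 \left(4818 - 186\right) = 281 \cdot 4632 = 1301592$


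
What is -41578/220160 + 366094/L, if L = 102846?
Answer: 19080781013/5660643840 ≈ 3.3708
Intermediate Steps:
-41578/220160 + 366094/L = -41578/220160 + 366094/102846 = -41578*1/220160 + 366094*(1/102846) = -20789/110080 + 183047/51423 = 19080781013/5660643840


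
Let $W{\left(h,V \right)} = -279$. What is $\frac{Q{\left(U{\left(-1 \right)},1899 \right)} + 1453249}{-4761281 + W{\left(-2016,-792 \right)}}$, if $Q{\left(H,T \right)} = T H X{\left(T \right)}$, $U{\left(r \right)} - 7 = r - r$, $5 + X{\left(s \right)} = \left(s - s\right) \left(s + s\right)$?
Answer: $- \frac{173348}{595195} \approx -0.29125$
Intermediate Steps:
$X{\left(s \right)} = -5$ ($X{\left(s \right)} = -5 + \left(s - s\right) \left(s + s\right) = -5 + 0 \cdot 2 s = -5 + 0 = -5$)
$U{\left(r \right)} = 7$ ($U{\left(r \right)} = 7 + \left(r - r\right) = 7 + 0 = 7$)
$Q{\left(H,T \right)} = - 5 H T$ ($Q{\left(H,T \right)} = T H \left(-5\right) = H T \left(-5\right) = - 5 H T$)
$\frac{Q{\left(U{\left(-1 \right)},1899 \right)} + 1453249}{-4761281 + W{\left(-2016,-792 \right)}} = \frac{\left(-5\right) 7 \cdot 1899 + 1453249}{-4761281 - 279} = \frac{-66465 + 1453249}{-4761560} = 1386784 \left(- \frac{1}{4761560}\right) = - \frac{173348}{595195}$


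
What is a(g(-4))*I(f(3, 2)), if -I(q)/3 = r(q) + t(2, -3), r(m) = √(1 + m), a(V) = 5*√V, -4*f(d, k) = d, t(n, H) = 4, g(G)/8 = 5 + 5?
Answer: -270*√5 ≈ -603.74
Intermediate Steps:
g(G) = 80 (g(G) = 8*(5 + 5) = 8*10 = 80)
f(d, k) = -d/4
I(q) = -12 - 3*√(1 + q) (I(q) = -3*(√(1 + q) + 4) = -3*(4 + √(1 + q)) = -12 - 3*√(1 + q))
a(g(-4))*I(f(3, 2)) = (5*√80)*(-12 - 3*√(1 - ¼*3)) = (5*(4*√5))*(-12 - 3*√(1 - ¾)) = (20*√5)*(-12 - 3*√(¼)) = (20*√5)*(-12 - 3*½) = (20*√5)*(-12 - 3/2) = (20*√5)*(-27/2) = -270*√5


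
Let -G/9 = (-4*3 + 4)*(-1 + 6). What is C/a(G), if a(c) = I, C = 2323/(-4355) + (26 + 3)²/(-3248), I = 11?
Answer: -386471/5365360 ≈ -0.072031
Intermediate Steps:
G = 360 (G = -9*(-4*3 + 4)*(-1 + 6) = -9*(-12 + 4)*5 = -(-72)*5 = -9*(-40) = 360)
C = -386471/487760 (C = 2323*(-1/4355) + 29²*(-1/3248) = -2323/4355 + 841*(-1/3248) = -2323/4355 - 29/112 = -386471/487760 ≈ -0.79234)
a(c) = 11
C/a(G) = -386471/487760/11 = -386471/487760*1/11 = -386471/5365360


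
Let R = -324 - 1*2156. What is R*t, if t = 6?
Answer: -14880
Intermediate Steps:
R = -2480 (R = -324 - 2156 = -2480)
R*t = -2480*6 = -14880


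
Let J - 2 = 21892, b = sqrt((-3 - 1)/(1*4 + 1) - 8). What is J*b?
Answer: 43788*I*sqrt(55)/5 ≈ 64948.0*I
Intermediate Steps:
b = 2*I*sqrt(55)/5 (b = sqrt(-4/(4 + 1) - 8) = sqrt(-4/5 - 8) = sqrt(-44/5) = 2*I*sqrt(55)/5 ≈ 2.9665*I)
J = 21894 (J = 2 + 21892 = 21894)
J*b = 21894*(2*I*sqrt(55)/5) = 43788*I*sqrt(55)/5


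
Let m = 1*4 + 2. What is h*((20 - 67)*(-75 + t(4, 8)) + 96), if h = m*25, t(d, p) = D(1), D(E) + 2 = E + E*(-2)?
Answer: 564300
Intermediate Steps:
m = 6 (m = 4 + 2 = 6)
D(E) = -2 - E (D(E) = -2 + (E + E*(-2)) = -2 + (E - 2*E) = -2 - E)
t(d, p) = -3 (t(d, p) = -2 - 1*1 = -2 - 1 = -3)
h = 150 (h = 6*25 = 150)
h*((20 - 67)*(-75 + t(4, 8)) + 96) = 150*((20 - 67)*(-75 - 3) + 96) = 150*(-47*(-78) + 96) = 150*(3666 + 96) = 150*3762 = 564300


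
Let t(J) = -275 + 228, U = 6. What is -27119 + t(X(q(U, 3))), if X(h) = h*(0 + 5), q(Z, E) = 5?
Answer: -27166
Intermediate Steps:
X(h) = 5*h (X(h) = h*5 = 5*h)
t(J) = -47
-27119 + t(X(q(U, 3))) = -27119 - 47 = -27166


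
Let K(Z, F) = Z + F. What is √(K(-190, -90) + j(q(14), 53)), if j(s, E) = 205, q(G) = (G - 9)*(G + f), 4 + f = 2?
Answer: 5*I*√3 ≈ 8.6602*I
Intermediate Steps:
f = -2 (f = -4 + 2 = -2)
K(Z, F) = F + Z
q(G) = (-9 + G)*(-2 + G) (q(G) = (G - 9)*(G - 2) = (-9 + G)*(-2 + G))
√(K(-190, -90) + j(q(14), 53)) = √((-90 - 190) + 205) = √(-280 + 205) = √(-75) = 5*I*√3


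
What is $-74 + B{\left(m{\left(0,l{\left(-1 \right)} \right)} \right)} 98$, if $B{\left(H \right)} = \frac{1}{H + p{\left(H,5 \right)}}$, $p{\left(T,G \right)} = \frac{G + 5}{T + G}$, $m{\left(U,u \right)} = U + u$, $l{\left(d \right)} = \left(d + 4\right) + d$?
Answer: $- \frac{545}{12} \approx -45.417$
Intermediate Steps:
$l{\left(d \right)} = 4 + 2 d$ ($l{\left(d \right)} = \left(4 + d\right) + d = 4 + 2 d$)
$p{\left(T,G \right)} = \frac{5 + G}{G + T}$
$B{\left(H \right)} = \frac{1}{H + \frac{10}{5 + H}}$ ($B{\left(H \right)} = \frac{1}{H + \frac{5 + 5}{5 + H}} = \frac{1}{H + \frac{1}{5 + H} 10} = \frac{1}{H + \frac{10}{5 + H}}$)
$-74 + B{\left(m{\left(0,l{\left(-1 \right)} \right)} \right)} 98 = -74 + \frac{5 + \left(0 + \left(4 + 2 \left(-1\right)\right)\right)}{10 + \left(0 + \left(4 + 2 \left(-1\right)\right)\right) \left(5 + \left(0 + \left(4 + 2 \left(-1\right)\right)\right)\right)} 98 = -74 + \frac{5 + \left(0 + \left(4 - 2\right)\right)}{10 + \left(0 + \left(4 - 2\right)\right) \left(5 + \left(0 + \left(4 - 2\right)\right)\right)} 98 = -74 + \frac{5 + \left(0 + 2\right)}{10 + \left(0 + 2\right) \left(5 + \left(0 + 2\right)\right)} 98 = -74 + \frac{5 + 2}{10 + 2 \left(5 + 2\right)} 98 = -74 + \frac{1}{10 + 2 \cdot 7} \cdot 7 \cdot 98 = -74 + \frac{1}{10 + 14} \cdot 7 \cdot 98 = -74 + \frac{1}{24} \cdot 7 \cdot 98 = -74 + \frac{7}{24} \cdot 98 = -74 + \frac{343}{12} = - \frac{545}{12}$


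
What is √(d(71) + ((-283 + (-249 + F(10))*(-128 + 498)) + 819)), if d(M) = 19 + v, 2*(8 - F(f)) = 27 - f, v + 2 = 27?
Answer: I*√91735 ≈ 302.88*I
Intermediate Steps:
v = 25 (v = -2 + 27 = 25)
F(f) = -11/2 + f/2 (F(f) = 8 - (27 - f)/2 = 8 + (-27/2 + f/2) = -11/2 + f/2)
d(M) = 44 (d(M) = 19 + 25 = 44)
√(d(71) + ((-283 + (-249 + F(10))*(-128 + 498)) + 819)) = √(44 + ((-283 + (-249 + (-11/2 + (½)*10))*(-128 + 498)) + 819)) = √(44 + ((-283 + (-249 + (-11/2 + 5))*370) + 819)) = √(44 + ((-283 + (-249 - ½)*370) + 819)) = √(44 + ((-283 - 499/2*370) + 819)) = √(44 + ((-283 - 92315) + 819)) = √(44 + (-92598 + 819)) = √(44 - 91779) = √(-91735) = I*√91735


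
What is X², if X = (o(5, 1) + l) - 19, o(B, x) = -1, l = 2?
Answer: 324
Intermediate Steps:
X = -18 (X = (-1 + 2) - 19 = 1 - 19 = -18)
X² = (-18)² = 324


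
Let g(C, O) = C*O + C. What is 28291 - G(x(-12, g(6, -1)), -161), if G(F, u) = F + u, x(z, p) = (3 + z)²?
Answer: 28371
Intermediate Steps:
g(C, O) = C + C*O
28291 - G(x(-12, g(6, -1)), -161) = 28291 - ((3 - 12)² - 161) = 28291 - ((-9)² - 161) = 28291 - (81 - 161) = 28291 - 1*(-80) = 28291 + 80 = 28371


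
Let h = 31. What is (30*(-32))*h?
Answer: -29760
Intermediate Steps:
(30*(-32))*h = (30*(-32))*31 = -960*31 = -29760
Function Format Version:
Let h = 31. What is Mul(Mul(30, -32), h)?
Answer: -29760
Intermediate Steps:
Mul(Mul(30, -32), h) = Mul(Mul(30, -32), 31) = Mul(-960, 31) = -29760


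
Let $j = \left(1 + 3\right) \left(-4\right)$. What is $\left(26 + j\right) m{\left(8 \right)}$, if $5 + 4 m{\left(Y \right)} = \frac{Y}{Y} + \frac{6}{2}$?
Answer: $- \frac{5}{2} \approx -2.5$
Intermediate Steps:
$m{\left(Y \right)} = - \frac{1}{4}$ ($m{\left(Y \right)} = - \frac{5}{4} + \frac{\frac{Y}{Y} + \frac{6}{2}}{4} = - \frac{5}{4} + \frac{1 + 6 \cdot \frac{1}{2}}{4} = - \frac{5}{4} + \frac{1 + 3}{4} = - \frac{5}{4} + \frac{1}{4} \cdot 4 = - \frac{5}{4} + 1 = - \frac{1}{4}$)
$j = -16$ ($j = 4 \left(-4\right) = -16$)
$\left(26 + j\right) m{\left(8 \right)} = \left(26 - 16\right) \left(- \frac{1}{4}\right) = 10 \left(- \frac{1}{4}\right) = - \frac{5}{2}$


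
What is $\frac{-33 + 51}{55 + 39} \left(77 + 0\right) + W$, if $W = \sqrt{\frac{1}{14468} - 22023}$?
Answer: $\frac{693}{47} + \frac{i \sqrt{1152480235771}}{7234} \approx 14.745 + 148.4 i$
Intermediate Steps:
$W = \frac{i \sqrt{1152480235771}}{7234}$ ($W = \sqrt{\frac{1}{14468} - 22023} = \sqrt{- \frac{318628763}{14468}} = \frac{i \sqrt{1152480235771}}{7234} \approx 148.4 i$)
$\frac{-33 + 51}{55 + 39} \left(77 + 0\right) + W = \frac{-33 + 51}{55 + 39} \left(77 + 0\right) + \frac{i \sqrt{1152480235771}}{7234} = \frac{18}{94} \cdot 77 + \frac{i \sqrt{1152480235771}}{7234} = 18 \cdot \frac{1}{94} \cdot 77 + \frac{i \sqrt{1152480235771}}{7234} = \frac{9}{47} \cdot 77 + \frac{i \sqrt{1152480235771}}{7234} = \frac{693}{47} + \frac{i \sqrt{1152480235771}}{7234}$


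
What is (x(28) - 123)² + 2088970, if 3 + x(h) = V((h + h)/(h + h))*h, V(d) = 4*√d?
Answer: 2089166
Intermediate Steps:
x(h) = -3 + 4*h (x(h) = -3 + (4*√((h + h)/(h + h)))*h = -3 + (4*√((2*h)/((2*h))))*h = -3 + (4*√((2*h)*(1/(2*h))))*h = -3 + (4*√1)*h = -3 + (4*1)*h = -3 + 4*h)
(x(28) - 123)² + 2088970 = ((-3 + 4*28) - 123)² + 2088970 = ((-3 + 112) - 123)² + 2088970 = (109 - 123)² + 2088970 = (-14)² + 2088970 = 196 + 2088970 = 2089166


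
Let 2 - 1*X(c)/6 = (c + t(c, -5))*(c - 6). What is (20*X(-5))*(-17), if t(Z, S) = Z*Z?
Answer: -452880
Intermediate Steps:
t(Z, S) = Z**2
X(c) = 12 - 6*(-6 + c)*(c + c**2) (X(c) = 12 - 6*(c + c**2)*(c - 6) = 12 - 6*(c + c**2)*(-6 + c) = 12 - 6*(-6 + c)*(c + c**2))
(20*X(-5))*(-17) = (20*(12 - 6*(-5)**3 + 30*(-5)**2 + 36*(-5)))*(-17) = (20*(12 - 6*(-125) + 30*25 - 180))*(-17) = (20*(12 + 750 + 750 - 180))*(-17) = (20*1332)*(-17) = 26640*(-17) = -452880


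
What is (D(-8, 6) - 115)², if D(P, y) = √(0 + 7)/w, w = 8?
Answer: (920 - √7)²/64 ≈ 13149.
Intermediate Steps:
D(P, y) = √7/8 (D(P, y) = √(0 + 7)/8 = √7*(⅛) = √7/8)
(D(-8, 6) - 115)² = (√7/8 - 115)² = (-115 + √7/8)²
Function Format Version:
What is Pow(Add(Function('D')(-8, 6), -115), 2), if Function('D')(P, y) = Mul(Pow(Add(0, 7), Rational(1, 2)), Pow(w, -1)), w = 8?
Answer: Mul(Rational(1, 64), Pow(Add(920, Mul(-1, Pow(7, Rational(1, 2)))), 2)) ≈ 13149.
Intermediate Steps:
Function('D')(P, y) = Mul(Rational(1, 8), Pow(7, Rational(1, 2))) (Function('D')(P, y) = Mul(Pow(Add(0, 7), Rational(1, 2)), Pow(8, -1)) = Mul(Pow(7, Rational(1, 2)), Rational(1, 8)) = Mul(Rational(1, 8), Pow(7, Rational(1, 2))))
Pow(Add(Function('D')(-8, 6), -115), 2) = Pow(Add(Mul(Rational(1, 8), Pow(7, Rational(1, 2))), -115), 2) = Pow(Add(-115, Mul(Rational(1, 8), Pow(7, Rational(1, 2)))), 2)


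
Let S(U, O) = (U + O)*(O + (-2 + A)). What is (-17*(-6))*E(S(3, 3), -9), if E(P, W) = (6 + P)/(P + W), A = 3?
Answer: 204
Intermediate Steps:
S(U, O) = (1 + O)*(O + U) (S(U, O) = (U + O)*(O + (-2 + 3)) = (O + U)*(O + 1) = (O + U)*(1 + O) = (1 + O)*(O + U))
E(P, W) = (6 + P)/(P + W)
(-17*(-6))*E(S(3, 3), -9) = (-17*(-6))*((6 + (3 + 3 + 3² + 3*3))/((3 + 3 + 3² + 3*3) - 9)) = 102*((6 + (3 + 3 + 9 + 9))/((3 + 3 + 9 + 9) - 9)) = 102*((6 + 24)/(24 - 9)) = 102*(30/15) = 102*((1/15)*30) = 102*2 = 204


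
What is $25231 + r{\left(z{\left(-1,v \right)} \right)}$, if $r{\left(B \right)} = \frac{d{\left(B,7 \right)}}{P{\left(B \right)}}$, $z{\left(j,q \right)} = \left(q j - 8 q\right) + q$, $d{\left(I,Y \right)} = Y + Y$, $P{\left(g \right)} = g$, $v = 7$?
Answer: $\frac{100923}{4} \approx 25231.0$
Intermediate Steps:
$d{\left(I,Y \right)} = 2 Y$
$z{\left(j,q \right)} = - 7 q + j q$ ($z{\left(j,q \right)} = \left(j q - 8 q\right) + q = \left(- 8 q + j q\right) + q = - 7 q + j q$)
$r{\left(B \right)} = \frac{14}{B}$ ($r{\left(B \right)} = \frac{2 \cdot 7}{B} = \frac{14}{B}$)
$25231 + r{\left(z{\left(-1,v \right)} \right)} = 25231 + \frac{14}{7 \left(-7 - 1\right)} = 25231 + \frac{14}{7 \left(-8\right)} = 25231 + \frac{14}{-56} = 25231 + 14 \left(- \frac{1}{56}\right) = 25231 - \frac{1}{4} = \frac{100923}{4}$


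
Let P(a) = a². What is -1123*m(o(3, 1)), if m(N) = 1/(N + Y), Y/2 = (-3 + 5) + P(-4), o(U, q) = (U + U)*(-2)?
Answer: -1123/24 ≈ -46.792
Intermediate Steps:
o(U, q) = -4*U (o(U, q) = (2*U)*(-2) = -4*U)
Y = 36 (Y = 2*((-3 + 5) + (-4)²) = 2*(2 + 16) = 2*18 = 36)
m(N) = 1/(36 + N) (m(N) = 1/(N + 36) = 1/(36 + N))
-1123*m(o(3, 1)) = -1123/(36 - 4*3) = -1123/(36 - 12) = -1123/24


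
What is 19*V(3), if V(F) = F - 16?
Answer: -247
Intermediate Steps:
V(F) = -16 + F
19*V(3) = 19*(-16 + 3) = 19*(-13) = -247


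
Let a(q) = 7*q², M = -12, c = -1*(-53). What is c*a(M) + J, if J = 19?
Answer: 53443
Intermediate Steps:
c = 53
c*a(M) + J = 53*(7*(-12)²) + 19 = 53*(7*144) + 19 = 53*1008 + 19 = 53424 + 19 = 53443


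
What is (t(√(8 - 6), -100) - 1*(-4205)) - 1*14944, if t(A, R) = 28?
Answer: -10711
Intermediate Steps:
(t(√(8 - 6), -100) - 1*(-4205)) - 1*14944 = (28 - 1*(-4205)) - 1*14944 = (28 + 4205) - 14944 = 4233 - 14944 = -10711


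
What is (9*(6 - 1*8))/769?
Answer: -18/769 ≈ -0.023407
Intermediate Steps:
(9*(6 - 1*8))/769 = (9*(6 - 8))*(1/769) = (9*(-2))*(1/769) = -18*1/769 = -18/769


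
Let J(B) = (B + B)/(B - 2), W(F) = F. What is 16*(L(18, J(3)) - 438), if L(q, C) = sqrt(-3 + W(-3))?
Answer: -7008 + 16*I*sqrt(6) ≈ -7008.0 + 39.192*I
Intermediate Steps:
J(B) = 2*B/(-2 + B) (J(B) = (2*B)/(-2 + B) = 2*B/(-2 + B))
L(q, C) = I*sqrt(6) (L(q, C) = sqrt(-3 - 3) = sqrt(-6) = I*sqrt(6))
16*(L(18, J(3)) - 438) = 16*(I*sqrt(6) - 438) = 16*(-438 + I*sqrt(6)) = -7008 + 16*I*sqrt(6)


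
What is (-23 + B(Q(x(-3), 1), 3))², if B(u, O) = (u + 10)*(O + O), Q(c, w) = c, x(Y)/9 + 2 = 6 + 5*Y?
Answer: 310249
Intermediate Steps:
x(Y) = 36 + 45*Y (x(Y) = -18 + 9*(6 + 5*Y) = -18 + (54 + 45*Y) = 36 + 45*Y)
B(u, O) = 2*O*(10 + u) (B(u, O) = (10 + u)*(2*O) = 2*O*(10 + u))
(-23 + B(Q(x(-3), 1), 3))² = (-23 + 2*3*(10 + (36 + 45*(-3))))² = (-23 + 2*3*(10 + (36 - 135)))² = (-23 + 2*3*(10 - 99))² = (-23 + 2*3*(-89))² = (-23 - 534)² = (-557)² = 310249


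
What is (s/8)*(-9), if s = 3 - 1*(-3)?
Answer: -27/4 ≈ -6.7500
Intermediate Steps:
s = 6 (s = 3 + 3 = 6)
(s/8)*(-9) = (6/8)*(-9) = (6*(⅛))*(-9) = (¾)*(-9) = -27/4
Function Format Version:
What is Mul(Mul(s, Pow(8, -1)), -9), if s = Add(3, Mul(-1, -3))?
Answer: Rational(-27, 4) ≈ -6.7500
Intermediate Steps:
s = 6 (s = Add(3, 3) = 6)
Mul(Mul(s, Pow(8, -1)), -9) = Mul(Mul(6, Pow(8, -1)), -9) = Mul(Mul(6, Rational(1, 8)), -9) = Mul(Rational(3, 4), -9) = Rational(-27, 4)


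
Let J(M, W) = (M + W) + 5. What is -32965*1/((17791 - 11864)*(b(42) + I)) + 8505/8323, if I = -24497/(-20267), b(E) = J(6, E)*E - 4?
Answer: 323680378723360/317531258964513 ≈ 1.0194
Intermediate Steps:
J(M, W) = 5 + M + W
b(E) = -4 + E*(11 + E) (b(E) = (5 + 6 + E)*E - 4 = (11 + E)*E - 4 = E*(11 + E) - 4 = -4 + E*(11 + E))
I = 24497/20267 (I = -24497*(-1/20267) = 24497/20267 ≈ 1.2087)
-32965*1/((17791 - 11864)*(b(42) + I)) + 8505/8323 = -32965*1/((17791 - 11864)*((-4 + 42*(11 + 42)) + 24497/20267)) + 8505/8323 = -32965*1/(5927*((-4 + 42*53) + 24497/20267)) + 8505*(1/8323) = -32965*1/(5927*((-4 + 2226) + 24497/20267)) + 1215/1189 = -32965*1/(5927*(2222 + 24497/20267)) + 1215/1189 = -32965/(5927*(45057771/20267)) + 1215/1189 = -32965/267057408717/20267 + 1215/1189 = -32965*20267/267057408717 + 1215/1189 = -668101655/267057408717 + 1215/1189 = 323680378723360/317531258964513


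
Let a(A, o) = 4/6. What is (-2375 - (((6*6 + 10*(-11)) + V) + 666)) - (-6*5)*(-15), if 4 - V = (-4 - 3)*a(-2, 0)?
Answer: -10277/3 ≈ -3425.7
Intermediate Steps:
a(A, o) = 2/3 (a(A, o) = 4*(1/6) = 2/3)
V = 26/3 (V = 4 - (-4 - 3)*2/3 = 4 - (-7)*2/3 = 4 - 1*(-14/3) = 4 + 14/3 = 26/3 ≈ 8.6667)
(-2375 - (((6*6 + 10*(-11)) + V) + 666)) - (-6*5)*(-15) = (-2375 - (((6*6 + 10*(-11)) + 26/3) + 666)) - (-6*5)*(-15) = (-2375 - (((36 - 110) + 26/3) + 666)) - (-30)*(-15) = (-2375 - ((-74 + 26/3) + 666)) - 1*450 = (-2375 - (-196/3 + 666)) - 450 = (-2375 - 1*1802/3) - 450 = (-2375 - 1802/3) - 450 = -8927/3 - 450 = -10277/3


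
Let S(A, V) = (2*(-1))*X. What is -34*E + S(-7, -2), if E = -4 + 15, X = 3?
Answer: -380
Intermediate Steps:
S(A, V) = -6 (S(A, V) = (2*(-1))*3 = -2*3 = -6)
E = 11
-34*E + S(-7, -2) = -34*11 - 6 = -374 - 6 = -380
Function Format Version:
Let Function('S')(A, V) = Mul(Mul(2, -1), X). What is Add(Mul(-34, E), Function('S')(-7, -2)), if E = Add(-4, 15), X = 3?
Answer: -380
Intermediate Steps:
Function('S')(A, V) = -6 (Function('S')(A, V) = Mul(Mul(2, -1), 3) = Mul(-2, 3) = -6)
E = 11
Add(Mul(-34, E), Function('S')(-7, -2)) = Add(Mul(-34, 11), -6) = Add(-374, -6) = -380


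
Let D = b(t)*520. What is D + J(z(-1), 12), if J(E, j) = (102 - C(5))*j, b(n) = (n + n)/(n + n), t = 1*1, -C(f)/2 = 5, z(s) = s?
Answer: 1864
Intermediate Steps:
C(f) = -10 (C(f) = -2*5 = -10)
t = 1
b(n) = 1 (b(n) = (2*n)/((2*n)) = (2*n)*(1/(2*n)) = 1)
J(E, j) = 112*j (J(E, j) = (102 - 1*(-10))*j = (102 + 10)*j = 112*j)
D = 520 (D = 1*520 = 520)
D + J(z(-1), 12) = 520 + 112*12 = 520 + 1344 = 1864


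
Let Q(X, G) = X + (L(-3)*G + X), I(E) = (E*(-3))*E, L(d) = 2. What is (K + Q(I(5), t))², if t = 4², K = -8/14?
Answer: 688900/49 ≈ 14059.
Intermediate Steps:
I(E) = -3*E² (I(E) = (-3*E)*E = -3*E²)
K = -4/7 (K = -8*1/14 = -4/7 ≈ -0.57143)
t = 16
Q(X, G) = 2*G + 2*X (Q(X, G) = X + (2*G + X) = X + (X + 2*G) = 2*G + 2*X)
(K + Q(I(5), t))² = (-4/7 + (2*16 + 2*(-3*5²)))² = (-4/7 + (32 + 2*(-3*25)))² = (-4/7 + (32 + 2*(-75)))² = (-4/7 + (32 - 150))² = (-4/7 - 118)² = (-830/7)² = 688900/49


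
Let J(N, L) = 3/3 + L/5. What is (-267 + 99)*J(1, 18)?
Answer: -3864/5 ≈ -772.80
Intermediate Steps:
J(N, L) = 1 + L/5 (J(N, L) = 3*(1/3) + L*(1/5) = 1 + L/5)
(-267 + 99)*J(1, 18) = (-267 + 99)*(1 + (1/5)*18) = -168*(1 + 18/5) = -168*23/5 = -3864/5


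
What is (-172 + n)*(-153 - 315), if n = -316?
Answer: 228384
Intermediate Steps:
(-172 + n)*(-153 - 315) = (-172 - 316)*(-153 - 315) = -488*(-468) = 228384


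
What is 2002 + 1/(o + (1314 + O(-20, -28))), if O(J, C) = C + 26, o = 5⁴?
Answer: 3877875/1937 ≈ 2002.0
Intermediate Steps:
o = 625
O(J, C) = 26 + C
2002 + 1/(o + (1314 + O(-20, -28))) = 2002 + 1/(625 + (1314 + (26 - 28))) = 2002 + 1/(625 + (1314 - 2)) = 2002 + 1/(625 + 1312) = 2002 + 1/1937 = 3877875/1937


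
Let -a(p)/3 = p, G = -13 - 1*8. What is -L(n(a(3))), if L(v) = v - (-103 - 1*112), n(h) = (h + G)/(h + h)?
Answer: -650/3 ≈ -216.67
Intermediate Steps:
G = -21 (G = -13 - 8 = -21)
a(p) = -3*p
n(h) = (-21 + h)/(2*h) (n(h) = (h - 21)/(h + h) = (-21 + h)/((2*h)) = (-21 + h)*(1/(2*h)) = (-21 + h)/(2*h))
L(v) = 215 + v (L(v) = v - (-103 - 112) = v - 1*(-215) = v + 215 = 215 + v)
-L(n(a(3))) = -(215 + (-21 - 3*3)/(2*((-3*3)))) = -(215 + (1/2)*(-21 - 9)/(-9)) = -(215 + (1/2)*(-1/9)*(-30)) = -(215 + 5/3) = -1*650/3 = -650/3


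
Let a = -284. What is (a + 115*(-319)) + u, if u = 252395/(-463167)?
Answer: -17123073218/463167 ≈ -36970.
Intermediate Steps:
u = -252395/463167 (u = 252395*(-1/463167) = -252395/463167 ≈ -0.54493)
(a + 115*(-319)) + u = (-284 + 115*(-319)) - 252395/463167 = (-284 - 36685) - 252395/463167 = -36969 - 252395/463167 = -17123073218/463167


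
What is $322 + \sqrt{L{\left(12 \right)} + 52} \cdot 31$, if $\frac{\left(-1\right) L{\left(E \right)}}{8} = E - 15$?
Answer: $322 + 62 \sqrt{19} \approx 592.25$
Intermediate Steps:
$L{\left(E \right)} = 120 - 8 E$ ($L{\left(E \right)} = - 8 \left(E - 15\right) = - 8 \left(-15 + E\right) = 120 - 8 E$)
$322 + \sqrt{L{\left(12 \right)} + 52} \cdot 31 = 322 + \sqrt{\left(120 - 96\right) + 52} \cdot 31 = 322 + \sqrt{24 + 52} \cdot 31 = 322 + \sqrt{76} \cdot 31 = 322 + 2 \sqrt{19} \cdot 31 = 322 + 62 \sqrt{19}$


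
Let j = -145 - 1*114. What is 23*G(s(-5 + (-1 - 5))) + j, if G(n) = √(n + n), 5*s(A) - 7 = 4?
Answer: -259 + 23*√110/5 ≈ -210.75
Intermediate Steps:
s(A) = 11/5 (s(A) = 7/5 + (⅕)*4 = 7/5 + ⅘ = 11/5)
G(n) = √2*√n (G(n) = √(2*n) = √2*√n)
j = -259 (j = -145 - 114 = -259)
23*G(s(-5 + (-1 - 5))) + j = 23*(√2*√(11/5)) - 259 = 23*(√2*(√55/5)) - 259 = 23*(√110/5) - 259 = 23*√110/5 - 259 = -259 + 23*√110/5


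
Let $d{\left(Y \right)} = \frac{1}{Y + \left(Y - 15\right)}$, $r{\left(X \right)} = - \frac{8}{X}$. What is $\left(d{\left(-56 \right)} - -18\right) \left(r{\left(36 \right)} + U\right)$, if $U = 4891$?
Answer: $\frac{100578845}{1143} \approx 87996.0$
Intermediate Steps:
$d{\left(Y \right)} = \frac{1}{-15 + 2 Y}$ ($d{\left(Y \right)} = \frac{1}{Y + \left(Y - 15\right)} = \frac{1}{Y + \left(-15 + Y\right)} = \frac{1}{-15 + 2 Y}$)
$\left(d{\left(-56 \right)} - -18\right) \left(r{\left(36 \right)} + U\right) = \left(\frac{1}{-15 + 2 \left(-56\right)} - -18\right) \left(- \frac{8}{36} + 4891\right) = \left(\frac{1}{-15 - 112} + \left(20 - 2\right)\right) \left(\left(-8\right) \frac{1}{36} + 4891\right) = \left(\frac{1}{-127} + 18\right) \left(- \frac{2}{9} + 4891\right) = \left(- \frac{1}{127} + 18\right) \frac{44017}{9} = \frac{2285}{127} \cdot \frac{44017}{9} = \frac{100578845}{1143}$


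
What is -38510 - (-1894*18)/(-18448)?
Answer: -177616643/4612 ≈ -38512.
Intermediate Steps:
-38510 - (-1894*18)/(-18448) = -38510 - (-34092)*(-1)/18448 = -38510 - 1*8523/4612 = -38510 - 8523/4612 = -177616643/4612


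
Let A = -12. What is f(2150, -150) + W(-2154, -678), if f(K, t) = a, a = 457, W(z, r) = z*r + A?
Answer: 1460857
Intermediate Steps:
W(z, r) = -12 + r*z (W(z, r) = z*r - 12 = r*z - 12 = -12 + r*z)
f(K, t) = 457
f(2150, -150) + W(-2154, -678) = 457 + (-12 - 678*(-2154)) = 457 + (-12 + 1460412) = 457 + 1460400 = 1460857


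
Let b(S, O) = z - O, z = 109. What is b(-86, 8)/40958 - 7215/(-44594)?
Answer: 75003991/456620263 ≈ 0.16426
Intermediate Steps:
b(S, O) = 109 - O
b(-86, 8)/40958 - 7215/(-44594) = (109 - 1*8)/40958 - 7215/(-44594) = (109 - 8)*(1/40958) - 7215*(-1/44594) = 101*(1/40958) + 7215/44594 = 101/40958 + 7215/44594 = 75003991/456620263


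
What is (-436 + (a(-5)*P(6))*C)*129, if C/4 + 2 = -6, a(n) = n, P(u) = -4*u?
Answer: -551604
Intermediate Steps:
C = -32 (C = -8 + 4*(-6) = -8 - 24 = -32)
(-436 + (a(-5)*P(6))*C)*129 = (-436 - (-20)*6*(-32))*129 = (-436 - 5*(-24)*(-32))*129 = (-436 + 120*(-32))*129 = (-436 - 3840)*129 = -4276*129 = -551604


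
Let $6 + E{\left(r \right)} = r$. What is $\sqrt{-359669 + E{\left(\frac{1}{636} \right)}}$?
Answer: $\frac{i \sqrt{36371774541}}{318} \approx 599.73 i$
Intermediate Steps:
$E{\left(r \right)} = -6 + r$
$\sqrt{-359669 + E{\left(\frac{1}{636} \right)}} = \sqrt{-359669 - \left(6 - \frac{1}{636}\right)} = \sqrt{-359669 + \left(-6 + \frac{1}{636}\right)} = \sqrt{-359669 - \frac{3815}{636}} = \sqrt{- \frac{228753299}{636}} = \frac{i \sqrt{36371774541}}{318}$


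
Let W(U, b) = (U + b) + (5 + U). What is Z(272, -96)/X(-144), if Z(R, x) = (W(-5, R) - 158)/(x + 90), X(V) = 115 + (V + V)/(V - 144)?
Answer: -109/696 ≈ -0.15661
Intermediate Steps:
X(V) = 115 + 2*V/(-144 + V) (X(V) = 115 + (2*V)/(-144 + V) = 115 + 2*V/(-144 + V))
W(U, b) = 5 + b + 2*U
Z(R, x) = (-163 + R)/(90 + x) (Z(R, x) = ((5 + R + 2*(-5)) - 158)/(x + 90) = ((5 + R - 10) - 158)/(90 + x) = ((-5 + R) - 158)/(90 + x) = (-163 + R)/(90 + x))
Z(272, -96)/X(-144) = ((-163 + 272)/(90 - 96))/((9*(-1840 + 13*(-144))/(-144 - 144))) = (109/(-6))/((9*(-1840 - 1872)/(-288))) = (-1/6*109)/((9*(-1/288)*(-3712))) = -109/6/116 = -109/6*1/116 = -109/696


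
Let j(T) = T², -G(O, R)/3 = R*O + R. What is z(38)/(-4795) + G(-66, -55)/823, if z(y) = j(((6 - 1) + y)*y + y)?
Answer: -2352192007/3946285 ≈ -596.05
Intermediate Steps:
G(O, R) = -3*R - 3*O*R (G(O, R) = -3*(R*O + R) = -3*(O*R + R) = -3*(R + O*R) = -3*R - 3*O*R)
z(y) = (y + y*(5 + y))² (z(y) = (((6 - 1) + y)*y + y)² = ((5 + y)*y + y)² = (y*(5 + y) + y)² = (y + y*(5 + y))²)
z(38)/(-4795) + G(-66, -55)/823 = (38²*(6 + 38)²)/(-4795) - 3*(-55)*(1 - 66)/823 = (1444*44²)*(-1/4795) - 3*(-55)*(-65)*(1/823) = (1444*1936)*(-1/4795) - 10725*1/823 = 2795584*(-1/4795) - 10725/823 = -2795584/4795 - 10725/823 = -2352192007/3946285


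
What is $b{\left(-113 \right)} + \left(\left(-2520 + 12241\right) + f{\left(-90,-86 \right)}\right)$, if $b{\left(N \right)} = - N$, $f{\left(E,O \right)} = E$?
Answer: $9744$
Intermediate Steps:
$b{\left(-113 \right)} + \left(\left(-2520 + 12241\right) + f{\left(-90,-86 \right)}\right) = \left(-1\right) \left(-113\right) + \left(\left(-2520 + 12241\right) - 90\right) = 113 + \left(9721 - 90\right) = 113 + 9631 = 9744$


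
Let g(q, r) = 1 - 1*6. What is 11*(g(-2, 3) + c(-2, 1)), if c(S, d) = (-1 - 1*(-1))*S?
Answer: -55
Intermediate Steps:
c(S, d) = 0 (c(S, d) = (-1 + 1)*S = 0*S = 0)
g(q, r) = -5 (g(q, r) = 1 - 6 = -5)
11*(g(-2, 3) + c(-2, 1)) = 11*(-5 + 0) = 11*(-5) = -55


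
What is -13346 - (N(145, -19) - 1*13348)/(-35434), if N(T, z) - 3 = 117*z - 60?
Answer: -236458896/17717 ≈ -13346.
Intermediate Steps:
N(T, z) = -57 + 117*z (N(T, z) = 3 + (117*z - 60) = 3 + (-60 + 117*z) = -57 + 117*z)
-13346 - (N(145, -19) - 1*13348)/(-35434) = -13346 - ((-57 + 117*(-19)) - 1*13348)/(-35434) = -13346 - ((-57 - 2223) - 13348)*(-1)/35434 = -13346 - (-2280 - 13348)*(-1)/35434 = -13346 - (-15628)*(-1)/35434 = -13346 - 1*7814/17717 = -13346 - 7814/17717 = -236458896/17717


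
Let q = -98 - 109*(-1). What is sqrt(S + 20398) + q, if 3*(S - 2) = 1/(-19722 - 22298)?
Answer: 11 + sqrt(81044730328485)/63030 ≈ 153.83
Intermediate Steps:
S = 252119/126060 (S = 2 + 1/(3*(-19722 - 22298)) = 2 + (1/3)/(-42020) = 2 + (1/3)*(-1/42020) = 2 - 1/126060 = 252119/126060 ≈ 2.0000)
q = 11 (q = -98 + 109 = 11)
sqrt(S + 20398) + q = sqrt(252119/126060 + 20398) + 11 = sqrt(2571623999/126060) + 11 = sqrt(81044730328485)/63030 + 11 = 11 + sqrt(81044730328485)/63030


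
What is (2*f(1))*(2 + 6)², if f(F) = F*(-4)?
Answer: -512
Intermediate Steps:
f(F) = -4*F
(2*f(1))*(2 + 6)² = (2*(-4*1))*(2 + 6)² = (2*(-4))*8² = -8*64 = -512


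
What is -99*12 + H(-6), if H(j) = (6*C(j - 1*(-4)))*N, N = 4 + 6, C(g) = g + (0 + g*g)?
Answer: -1068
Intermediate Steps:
C(g) = g + g² (C(g) = g + (0 + g²) = g + g²)
N = 10
H(j) = 60*(4 + j)*(5 + j) (H(j) = (6*((j - 1*(-4))*(1 + (j - 1*(-4)))))*10 = (6*((j + 4)*(1 + (j + 4))))*10 = (6*((4 + j)*(1 + (4 + j))))*10 = (6*((4 + j)*(5 + j)))*10 = (6*(4 + j)*(5 + j))*10 = 60*(4 + j)*(5 + j))
-99*12 + H(-6) = -99*12 + 60*(4 - 6)*(5 - 6) = -1188 + 60*(-2)*(-1) = -1188 + 120 = -1068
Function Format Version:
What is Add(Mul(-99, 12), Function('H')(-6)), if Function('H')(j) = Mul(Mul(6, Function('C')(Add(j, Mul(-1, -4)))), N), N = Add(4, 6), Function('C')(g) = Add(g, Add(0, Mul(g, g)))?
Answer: -1068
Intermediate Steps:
Function('C')(g) = Add(g, Pow(g, 2)) (Function('C')(g) = Add(g, Add(0, Pow(g, 2))) = Add(g, Pow(g, 2)))
N = 10
Function('H')(j) = Mul(60, Add(4, j), Add(5, j)) (Function('H')(j) = Mul(Mul(6, Mul(Add(j, Mul(-1, -4)), Add(1, Add(j, Mul(-1, -4))))), 10) = Mul(Mul(6, Mul(Add(j, 4), Add(1, Add(j, 4)))), 10) = Mul(Mul(6, Mul(Add(4, j), Add(1, Add(4, j)))), 10) = Mul(Mul(6, Mul(Add(4, j), Add(5, j))), 10) = Mul(Mul(6, Add(4, j), Add(5, j)), 10) = Mul(60, Add(4, j), Add(5, j)))
Add(Mul(-99, 12), Function('H')(-6)) = Add(Mul(-99, 12), Mul(60, Add(4, -6), Add(5, -6))) = Add(-1188, Mul(60, -2, -1)) = Add(-1188, 120) = -1068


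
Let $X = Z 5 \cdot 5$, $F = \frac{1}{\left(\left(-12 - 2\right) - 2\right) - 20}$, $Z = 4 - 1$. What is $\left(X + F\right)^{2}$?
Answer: $\frac{7284601}{1296} \approx 5620.8$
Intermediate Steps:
$Z = 3$ ($Z = 4 - 1 = 3$)
$F = - \frac{1}{36}$ ($F = \frac{1}{\left(-14 - 2\right) - 20} = \frac{1}{-16 - 20} = \frac{1}{-36} = - \frac{1}{36} \approx -0.027778$)
$X = 75$ ($X = 3 \cdot 5 \cdot 5 = 15 \cdot 5 = 75$)
$\left(X + F\right)^{2} = \left(75 - \frac{1}{36}\right)^{2} = \left(\frac{2699}{36}\right)^{2} = \frac{7284601}{1296}$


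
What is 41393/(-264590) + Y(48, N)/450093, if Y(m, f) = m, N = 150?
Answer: -6205999743/39696702290 ≈ -0.15634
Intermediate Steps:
41393/(-264590) + Y(48, N)/450093 = 41393/(-264590) + 48/450093 = 41393*(-1/264590) + 48*(1/450093) = -41393/264590 + 16/150031 = -6205999743/39696702290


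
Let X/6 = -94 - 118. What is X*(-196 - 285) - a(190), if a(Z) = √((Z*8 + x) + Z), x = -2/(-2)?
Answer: 611832 - √1711 ≈ 6.1179e+5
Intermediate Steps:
X = -1272 (X = 6*(-94 - 118) = 6*(-212) = -1272)
x = 1 (x = -2*(-½) = 1)
a(Z) = √(1 + 9*Z) (a(Z) = √((Z*8 + 1) + Z) = √((8*Z + 1) + Z) = √((1 + 8*Z) + Z) = √(1 + 9*Z))
X*(-196 - 285) - a(190) = -1272*(-196 - 285) - √(1 + 9*190) = -1272*(-481) - √(1 + 1710) = 611832 - √1711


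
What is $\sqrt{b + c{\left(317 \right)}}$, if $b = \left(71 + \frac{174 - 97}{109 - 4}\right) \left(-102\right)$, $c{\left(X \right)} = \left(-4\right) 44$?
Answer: $\frac{2 i \sqrt{46830}}{5} \approx 86.561 i$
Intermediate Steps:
$c{\left(X \right)} = -176$
$b = - \frac{36584}{5}$ ($b = \left(71 + \frac{77}{105}\right) \left(-102\right) = \left(71 + 77 \cdot \frac{1}{105}\right) \left(-102\right) = \left(71 + \frac{11}{15}\right) \left(-102\right) = \frac{1076}{15} \left(-102\right) = - \frac{36584}{5} \approx -7316.8$)
$\sqrt{b + c{\left(317 \right)}} = \sqrt{- \frac{36584}{5} - 176} = \sqrt{- \frac{37464}{5}} = \frac{2 i \sqrt{46830}}{5}$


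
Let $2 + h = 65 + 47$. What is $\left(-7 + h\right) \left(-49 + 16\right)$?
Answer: $-3399$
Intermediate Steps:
$h = 110$ ($h = -2 + \left(65 + 47\right) = -2 + 112 = 110$)
$\left(-7 + h\right) \left(-49 + 16\right) = \left(-7 + 110\right) \left(-49 + 16\right) = 103 \left(-33\right) = -3399$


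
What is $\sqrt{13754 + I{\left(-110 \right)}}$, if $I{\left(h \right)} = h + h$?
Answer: $\sqrt{13534} \approx 116.34$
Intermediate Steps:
$I{\left(h \right)} = 2 h$
$\sqrt{13754 + I{\left(-110 \right)}} = \sqrt{13754 + 2 \left(-110\right)} = \sqrt{13754 - 220} = \sqrt{13534}$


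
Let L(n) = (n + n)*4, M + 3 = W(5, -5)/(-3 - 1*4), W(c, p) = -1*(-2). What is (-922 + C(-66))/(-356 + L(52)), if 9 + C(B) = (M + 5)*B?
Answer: -7309/420 ≈ -17.402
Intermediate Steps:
W(c, p) = 2
M = -23/7 (M = -3 + 2/(-3 - 1*4) = -3 + 2/(-3 - 4) = -3 + 2/(-7) = -3 + 2*(-1/7) = -3 - 2/7 = -23/7 ≈ -3.2857)
L(n) = 8*n (L(n) = (2*n)*4 = 8*n)
C(B) = -9 + 12*B/7 (C(B) = -9 + (-23/7 + 5)*B = -9 + 12*B/7)
(-922 + C(-66))/(-356 + L(52)) = (-922 + (-9 + (12/7)*(-66)))/(-356 + 8*52) = (-922 + (-9 - 792/7))/(-356 + 416) = (-922 - 855/7)/60 = -7309/7*1/60 = -7309/420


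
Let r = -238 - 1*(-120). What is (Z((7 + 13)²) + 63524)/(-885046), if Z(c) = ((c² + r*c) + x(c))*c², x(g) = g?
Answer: -9056031762/442523 ≈ -20465.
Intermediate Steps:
r = -118 (r = -238 + 120 = -118)
Z(c) = c²*(c² - 117*c) (Z(c) = ((c² - 118*c) + c)*c² = (c² - 117*c)*c² = c²*(c² - 117*c))
(Z((7 + 13)²) + 63524)/(-885046) = (((7 + 13)²)³*(-117 + (7 + 13)²) + 63524)/(-885046) = ((20²)³*(-117 + 20²) + 63524)*(-1/885046) = (400³*(-117 + 400) + 63524)*(-1/885046) = (64000000*283 + 63524)*(-1/885046) = (18112000000 + 63524)*(-1/885046) = 18112063524*(-1/885046) = -9056031762/442523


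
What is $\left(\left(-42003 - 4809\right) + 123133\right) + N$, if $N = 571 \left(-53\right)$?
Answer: $46058$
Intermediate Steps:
$N = -30263$
$\left(\left(-42003 - 4809\right) + 123133\right) + N = \left(\left(-42003 - 4809\right) + 123133\right) - 30263 = \left(-46812 + 123133\right) - 30263 = 76321 - 30263 = 46058$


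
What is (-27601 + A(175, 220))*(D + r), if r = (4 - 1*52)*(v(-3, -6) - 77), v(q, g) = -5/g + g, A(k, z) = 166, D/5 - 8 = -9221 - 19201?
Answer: 3789486810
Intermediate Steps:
D = -142070 (D = 40 + 5*(-9221 - 19201) = 40 + 5*(-28422) = 40 - 142110 = -142070)
v(q, g) = g - 5/g
r = 3944 (r = (4 - 1*52)*((-6 - 5/(-6)) - 77) = (4 - 52)*((-6 - 5*(-⅙)) - 77) = -48*((-6 + ⅚) - 77) = -48*(-31/6 - 77) = -48*(-493/6) = 3944)
(-27601 + A(175, 220))*(D + r) = (-27601 + 166)*(-142070 + 3944) = -27435*(-138126) = 3789486810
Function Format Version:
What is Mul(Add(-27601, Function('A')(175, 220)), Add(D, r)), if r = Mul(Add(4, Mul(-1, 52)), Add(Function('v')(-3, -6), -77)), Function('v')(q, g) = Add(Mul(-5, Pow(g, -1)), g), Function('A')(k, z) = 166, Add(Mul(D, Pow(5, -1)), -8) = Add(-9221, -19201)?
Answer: 3789486810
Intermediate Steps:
D = -142070 (D = Add(40, Mul(5, Add(-9221, -19201))) = Add(40, Mul(5, -28422)) = Add(40, -142110) = -142070)
Function('v')(q, g) = Add(g, Mul(-5, Pow(g, -1)))
r = 3944 (r = Mul(Add(4, Mul(-1, 52)), Add(Add(-6, Mul(-5, Pow(-6, -1))), -77)) = Mul(Add(4, -52), Add(Add(-6, Mul(-5, Rational(-1, 6))), -77)) = Mul(-48, Add(Add(-6, Rational(5, 6)), -77)) = Mul(-48, Add(Rational(-31, 6), -77)) = Mul(-48, Rational(-493, 6)) = 3944)
Mul(Add(-27601, Function('A')(175, 220)), Add(D, r)) = Mul(Add(-27601, 166), Add(-142070, 3944)) = Mul(-27435, -138126) = 3789486810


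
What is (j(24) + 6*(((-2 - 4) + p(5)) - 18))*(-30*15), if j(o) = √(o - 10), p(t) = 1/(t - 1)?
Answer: 64125 - 450*√14 ≈ 62441.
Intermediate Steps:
p(t) = 1/(-1 + t)
j(o) = √(-10 + o)
(j(24) + 6*(((-2 - 4) + p(5)) - 18))*(-30*15) = (√(-10 + 24) + 6*(((-2 - 4) + 1/(-1 + 5)) - 18))*(-30*15) = (√14 + 6*((-6 + 1/4) - 18))*(-450) = (√14 + 6*((-6 + ¼) - 18))*(-450) = (√14 + 6*(-23/4 - 18))*(-450) = (√14 + 6*(-95/4))*(-450) = (√14 - 285/2)*(-450) = (-285/2 + √14)*(-450) = 64125 - 450*√14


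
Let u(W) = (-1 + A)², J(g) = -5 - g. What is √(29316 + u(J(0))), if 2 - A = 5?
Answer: 2*√7333 ≈ 171.27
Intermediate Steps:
A = -3 (A = 2 - 1*5 = 2 - 5 = -3)
u(W) = 16 (u(W) = (-1 - 3)² = (-4)² = 16)
√(29316 + u(J(0))) = √(29316 + 16) = √29332 = 2*√7333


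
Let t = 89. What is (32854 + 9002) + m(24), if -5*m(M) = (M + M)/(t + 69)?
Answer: 16533096/395 ≈ 41856.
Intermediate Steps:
m(M) = -M/395 (m(M) = -(M + M)/(5*(89 + 69)) = -2*M/(5*158) = -M/395)
(32854 + 9002) + m(24) = (32854 + 9002) - 1/395*24 = 41856 - 24/395 = 16533096/395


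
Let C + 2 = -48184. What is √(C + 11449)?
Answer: I*√36737 ≈ 191.67*I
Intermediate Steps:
C = -48186 (C = -2 - 48184 = -48186)
√(C + 11449) = √(-48186 + 11449) = √(-36737) = I*√36737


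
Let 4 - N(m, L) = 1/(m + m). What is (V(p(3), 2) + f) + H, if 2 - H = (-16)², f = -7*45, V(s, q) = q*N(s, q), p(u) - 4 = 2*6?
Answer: -8977/16 ≈ -561.06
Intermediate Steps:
N(m, L) = 4 - 1/(2*m) (N(m, L) = 4 - 1/(m + m) = 4 - 1/(2*m))
p(u) = 16 (p(u) = 4 + 2*6 = 4 + 12 = 16)
V(s, q) = q*(4 - 1/(2*s))
f = -315
H = -254 (H = 2 - 1*(-16)² = 2 - 1*256 = 2 - 256 = -254)
(V(p(3), 2) + f) + H = ((4*2 - ½*2/16) - 315) - 254 = ((8 - ½*2*1/16) - 315) - 254 = ((8 - 1/16) - 315) - 254 = (127/16 - 315) - 254 = -4913/16 - 254 = -8977/16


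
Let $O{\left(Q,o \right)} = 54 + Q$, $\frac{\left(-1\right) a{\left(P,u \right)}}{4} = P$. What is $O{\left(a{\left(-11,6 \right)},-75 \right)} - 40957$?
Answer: $-40859$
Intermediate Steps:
$a{\left(P,u \right)} = - 4 P$
$O{\left(a{\left(-11,6 \right)},-75 \right)} - 40957 = \left(54 - -44\right) - 40957 = \left(54 + 44\right) - 40957 = 98 - 40957 = -40859$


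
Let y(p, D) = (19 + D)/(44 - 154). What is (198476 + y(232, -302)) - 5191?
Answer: 21261633/110 ≈ 1.9329e+5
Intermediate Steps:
y(p, D) = -19/110 - D/110 (y(p, D) = (19 + D)/(-110) = (19 + D)*(-1/110) = -19/110 - D/110)
(198476 + y(232, -302)) - 5191 = (198476 + (-19/110 - 1/110*(-302))) - 5191 = (198476 + (-19/110 + 151/55)) - 5191 = (198476 + 283/110) - 5191 = 21832643/110 - 5191 = 21261633/110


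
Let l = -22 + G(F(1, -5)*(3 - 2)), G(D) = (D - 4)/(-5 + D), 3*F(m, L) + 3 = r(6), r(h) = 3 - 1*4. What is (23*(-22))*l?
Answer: 203412/19 ≈ 10706.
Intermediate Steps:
r(h) = -1 (r(h) = 3 - 4 = -1)
F(m, L) = -4/3 (F(m, L) = -1 + (1/3)*(-1) = -1 - 1/3 = -4/3)
G(D) = (-4 + D)/(-5 + D)
l = -402/19 (l = -22 + (-4 - 4*(3 - 2)/3)/(-5 - 4*(3 - 2)/3) = -22 + (-4 - 4/3*1)/(-5 - 4/3*1) = -22 + (-4 - 4/3)/(-5 - 4/3) = -22 - 16/3/(-19/3) = -22 - 3/19*(-16/3) = -22 + 16/19 = -402/19 ≈ -21.158)
(23*(-22))*l = (23*(-22))*(-402/19) = -506*(-402/19) = 203412/19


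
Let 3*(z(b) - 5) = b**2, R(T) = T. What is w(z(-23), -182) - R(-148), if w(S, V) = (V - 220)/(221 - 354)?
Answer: 20086/133 ≈ 151.02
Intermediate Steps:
z(b) = 5 + b**2/3
w(S, V) = 220/133 - V/133 (w(S, V) = (-220 + V)/(-133) = (-220 + V)*(-1/133) = 220/133 - V/133)
w(z(-23), -182) - R(-148) = (220/133 - 1/133*(-182)) - 1*(-148) = (220/133 + 26/19) + 148 = 402/133 + 148 = 20086/133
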